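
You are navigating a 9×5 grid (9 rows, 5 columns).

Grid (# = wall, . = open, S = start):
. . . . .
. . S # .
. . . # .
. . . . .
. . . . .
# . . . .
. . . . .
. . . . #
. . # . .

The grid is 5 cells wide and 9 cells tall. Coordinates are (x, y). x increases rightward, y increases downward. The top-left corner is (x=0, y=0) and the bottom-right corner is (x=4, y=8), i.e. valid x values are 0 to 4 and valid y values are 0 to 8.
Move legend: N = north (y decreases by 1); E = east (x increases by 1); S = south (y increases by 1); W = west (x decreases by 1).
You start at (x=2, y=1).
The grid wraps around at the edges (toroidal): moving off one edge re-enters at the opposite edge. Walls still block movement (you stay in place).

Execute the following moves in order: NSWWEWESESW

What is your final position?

Start: (x=2, y=1)
  N (north): (x=2, y=1) -> (x=2, y=0)
  S (south): (x=2, y=0) -> (x=2, y=1)
  W (west): (x=2, y=1) -> (x=1, y=1)
  W (west): (x=1, y=1) -> (x=0, y=1)
  E (east): (x=0, y=1) -> (x=1, y=1)
  W (west): (x=1, y=1) -> (x=0, y=1)
  E (east): (x=0, y=1) -> (x=1, y=1)
  S (south): (x=1, y=1) -> (x=1, y=2)
  E (east): (x=1, y=2) -> (x=2, y=2)
  S (south): (x=2, y=2) -> (x=2, y=3)
  W (west): (x=2, y=3) -> (x=1, y=3)
Final: (x=1, y=3)

Answer: Final position: (x=1, y=3)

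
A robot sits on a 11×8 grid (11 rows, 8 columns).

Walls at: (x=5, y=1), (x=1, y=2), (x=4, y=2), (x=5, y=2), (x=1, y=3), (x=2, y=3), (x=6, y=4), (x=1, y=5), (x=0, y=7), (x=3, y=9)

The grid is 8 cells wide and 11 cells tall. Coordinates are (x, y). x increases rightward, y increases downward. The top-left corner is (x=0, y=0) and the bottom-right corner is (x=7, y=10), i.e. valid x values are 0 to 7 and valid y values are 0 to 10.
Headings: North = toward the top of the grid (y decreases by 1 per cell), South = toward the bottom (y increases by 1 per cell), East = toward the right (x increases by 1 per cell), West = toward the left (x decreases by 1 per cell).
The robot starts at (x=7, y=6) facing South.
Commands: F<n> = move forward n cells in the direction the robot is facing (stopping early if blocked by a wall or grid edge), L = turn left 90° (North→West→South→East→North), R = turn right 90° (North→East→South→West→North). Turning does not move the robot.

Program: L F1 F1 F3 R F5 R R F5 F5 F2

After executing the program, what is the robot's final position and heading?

Answer: Final position: (x=7, y=0), facing North

Derivation:
Start: (x=7, y=6), facing South
  L: turn left, now facing East
  F1: move forward 0/1 (blocked), now at (x=7, y=6)
  F1: move forward 0/1 (blocked), now at (x=7, y=6)
  F3: move forward 0/3 (blocked), now at (x=7, y=6)
  R: turn right, now facing South
  F5: move forward 4/5 (blocked), now at (x=7, y=10)
  R: turn right, now facing West
  R: turn right, now facing North
  F5: move forward 5, now at (x=7, y=5)
  F5: move forward 5, now at (x=7, y=0)
  F2: move forward 0/2 (blocked), now at (x=7, y=0)
Final: (x=7, y=0), facing North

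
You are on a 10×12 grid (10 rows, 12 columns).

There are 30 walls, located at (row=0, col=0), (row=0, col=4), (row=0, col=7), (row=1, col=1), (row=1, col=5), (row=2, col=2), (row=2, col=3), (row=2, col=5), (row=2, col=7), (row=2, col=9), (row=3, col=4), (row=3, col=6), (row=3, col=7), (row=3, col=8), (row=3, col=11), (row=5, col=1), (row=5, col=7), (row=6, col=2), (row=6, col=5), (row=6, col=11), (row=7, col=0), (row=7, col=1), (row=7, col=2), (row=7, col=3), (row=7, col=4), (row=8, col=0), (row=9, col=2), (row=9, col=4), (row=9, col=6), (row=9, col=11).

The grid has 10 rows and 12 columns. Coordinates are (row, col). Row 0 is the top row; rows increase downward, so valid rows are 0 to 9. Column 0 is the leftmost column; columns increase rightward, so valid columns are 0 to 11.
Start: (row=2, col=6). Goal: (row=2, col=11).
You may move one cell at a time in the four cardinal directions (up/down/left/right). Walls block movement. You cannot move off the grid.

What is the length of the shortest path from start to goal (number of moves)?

Answer: Shortest path length: 7

Derivation:
BFS from (row=2, col=6) until reaching (row=2, col=11):
  Distance 0: (row=2, col=6)
  Distance 1: (row=1, col=6)
  Distance 2: (row=0, col=6), (row=1, col=7)
  Distance 3: (row=0, col=5), (row=1, col=8)
  Distance 4: (row=0, col=8), (row=1, col=9), (row=2, col=8)
  Distance 5: (row=0, col=9), (row=1, col=10)
  Distance 6: (row=0, col=10), (row=1, col=11), (row=2, col=10)
  Distance 7: (row=0, col=11), (row=2, col=11), (row=3, col=10)  <- goal reached here
One shortest path (7 moves): (row=2, col=6) -> (row=1, col=6) -> (row=1, col=7) -> (row=1, col=8) -> (row=1, col=9) -> (row=1, col=10) -> (row=1, col=11) -> (row=2, col=11)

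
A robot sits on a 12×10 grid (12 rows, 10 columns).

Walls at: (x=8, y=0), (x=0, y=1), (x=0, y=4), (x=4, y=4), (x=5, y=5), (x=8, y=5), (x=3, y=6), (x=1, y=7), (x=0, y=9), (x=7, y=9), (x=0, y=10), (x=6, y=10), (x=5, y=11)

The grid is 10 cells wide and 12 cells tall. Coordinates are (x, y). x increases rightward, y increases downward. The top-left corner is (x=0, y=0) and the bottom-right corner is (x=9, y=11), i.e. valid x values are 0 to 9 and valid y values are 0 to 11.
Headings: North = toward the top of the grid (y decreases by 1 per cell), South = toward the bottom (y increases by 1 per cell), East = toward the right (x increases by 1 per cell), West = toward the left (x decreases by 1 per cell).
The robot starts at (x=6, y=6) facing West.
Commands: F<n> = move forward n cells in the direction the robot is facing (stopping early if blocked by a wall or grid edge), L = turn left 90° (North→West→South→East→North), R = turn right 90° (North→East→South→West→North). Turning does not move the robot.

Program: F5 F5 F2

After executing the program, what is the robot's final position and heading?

Answer: Final position: (x=4, y=6), facing West

Derivation:
Start: (x=6, y=6), facing West
  F5: move forward 2/5 (blocked), now at (x=4, y=6)
  F5: move forward 0/5 (blocked), now at (x=4, y=6)
  F2: move forward 0/2 (blocked), now at (x=4, y=6)
Final: (x=4, y=6), facing West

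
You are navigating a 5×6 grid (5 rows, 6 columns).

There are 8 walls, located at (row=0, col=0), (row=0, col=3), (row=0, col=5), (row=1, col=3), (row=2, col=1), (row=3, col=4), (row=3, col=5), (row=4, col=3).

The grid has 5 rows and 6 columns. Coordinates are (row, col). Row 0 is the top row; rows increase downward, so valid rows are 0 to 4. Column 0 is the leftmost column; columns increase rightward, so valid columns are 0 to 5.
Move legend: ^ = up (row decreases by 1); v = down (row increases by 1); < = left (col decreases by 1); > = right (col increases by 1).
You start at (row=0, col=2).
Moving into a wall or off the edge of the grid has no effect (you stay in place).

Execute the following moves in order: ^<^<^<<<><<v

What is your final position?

Start: (row=0, col=2)
  ^ (up): blocked, stay at (row=0, col=2)
  < (left): (row=0, col=2) -> (row=0, col=1)
  ^ (up): blocked, stay at (row=0, col=1)
  < (left): blocked, stay at (row=0, col=1)
  ^ (up): blocked, stay at (row=0, col=1)
  [×3]< (left): blocked, stay at (row=0, col=1)
  > (right): (row=0, col=1) -> (row=0, col=2)
  < (left): (row=0, col=2) -> (row=0, col=1)
  < (left): blocked, stay at (row=0, col=1)
  v (down): (row=0, col=1) -> (row=1, col=1)
Final: (row=1, col=1)

Answer: Final position: (row=1, col=1)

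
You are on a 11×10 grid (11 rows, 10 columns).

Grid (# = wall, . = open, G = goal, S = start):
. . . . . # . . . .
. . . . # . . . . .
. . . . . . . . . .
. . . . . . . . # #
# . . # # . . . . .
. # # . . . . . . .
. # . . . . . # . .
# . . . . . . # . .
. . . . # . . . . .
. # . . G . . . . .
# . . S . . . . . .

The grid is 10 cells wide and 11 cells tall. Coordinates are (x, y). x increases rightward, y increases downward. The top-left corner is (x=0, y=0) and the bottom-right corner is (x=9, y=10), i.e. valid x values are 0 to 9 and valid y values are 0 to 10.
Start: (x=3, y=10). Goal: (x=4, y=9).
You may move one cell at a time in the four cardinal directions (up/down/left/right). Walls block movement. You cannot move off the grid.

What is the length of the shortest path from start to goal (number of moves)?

BFS from (x=3, y=10) until reaching (x=4, y=9):
  Distance 0: (x=3, y=10)
  Distance 1: (x=3, y=9), (x=2, y=10), (x=4, y=10)
  Distance 2: (x=3, y=8), (x=2, y=9), (x=4, y=9), (x=1, y=10), (x=5, y=10)  <- goal reached here
One shortest path (2 moves): (x=3, y=10) -> (x=4, y=10) -> (x=4, y=9)

Answer: Shortest path length: 2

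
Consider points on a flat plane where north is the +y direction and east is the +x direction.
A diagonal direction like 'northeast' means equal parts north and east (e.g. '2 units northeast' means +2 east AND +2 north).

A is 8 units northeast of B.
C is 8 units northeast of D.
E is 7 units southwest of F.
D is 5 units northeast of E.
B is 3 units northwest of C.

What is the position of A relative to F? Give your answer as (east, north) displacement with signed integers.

Answer: A is at (east=11, north=17) relative to F.

Derivation:
Place F at the origin (east=0, north=0).
  E is 7 units southwest of F: delta (east=-7, north=-7); E at (east=-7, north=-7).
  D is 5 units northeast of E: delta (east=+5, north=+5); D at (east=-2, north=-2).
  C is 8 units northeast of D: delta (east=+8, north=+8); C at (east=6, north=6).
  B is 3 units northwest of C: delta (east=-3, north=+3); B at (east=3, north=9).
  A is 8 units northeast of B: delta (east=+8, north=+8); A at (east=11, north=17).
Therefore A relative to F: (east=11, north=17).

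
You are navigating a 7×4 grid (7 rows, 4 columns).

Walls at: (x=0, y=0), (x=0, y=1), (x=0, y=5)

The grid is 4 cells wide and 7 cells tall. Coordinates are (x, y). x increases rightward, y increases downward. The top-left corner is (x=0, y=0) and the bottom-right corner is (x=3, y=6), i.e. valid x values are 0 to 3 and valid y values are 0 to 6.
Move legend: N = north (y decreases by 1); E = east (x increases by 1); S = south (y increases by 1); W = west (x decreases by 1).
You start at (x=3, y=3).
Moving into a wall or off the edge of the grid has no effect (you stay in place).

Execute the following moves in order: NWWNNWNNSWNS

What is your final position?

Answer: Final position: (x=1, y=1)

Derivation:
Start: (x=3, y=3)
  N (north): (x=3, y=3) -> (x=3, y=2)
  W (west): (x=3, y=2) -> (x=2, y=2)
  W (west): (x=2, y=2) -> (x=1, y=2)
  N (north): (x=1, y=2) -> (x=1, y=1)
  N (north): (x=1, y=1) -> (x=1, y=0)
  W (west): blocked, stay at (x=1, y=0)
  N (north): blocked, stay at (x=1, y=0)
  N (north): blocked, stay at (x=1, y=0)
  S (south): (x=1, y=0) -> (x=1, y=1)
  W (west): blocked, stay at (x=1, y=1)
  N (north): (x=1, y=1) -> (x=1, y=0)
  S (south): (x=1, y=0) -> (x=1, y=1)
Final: (x=1, y=1)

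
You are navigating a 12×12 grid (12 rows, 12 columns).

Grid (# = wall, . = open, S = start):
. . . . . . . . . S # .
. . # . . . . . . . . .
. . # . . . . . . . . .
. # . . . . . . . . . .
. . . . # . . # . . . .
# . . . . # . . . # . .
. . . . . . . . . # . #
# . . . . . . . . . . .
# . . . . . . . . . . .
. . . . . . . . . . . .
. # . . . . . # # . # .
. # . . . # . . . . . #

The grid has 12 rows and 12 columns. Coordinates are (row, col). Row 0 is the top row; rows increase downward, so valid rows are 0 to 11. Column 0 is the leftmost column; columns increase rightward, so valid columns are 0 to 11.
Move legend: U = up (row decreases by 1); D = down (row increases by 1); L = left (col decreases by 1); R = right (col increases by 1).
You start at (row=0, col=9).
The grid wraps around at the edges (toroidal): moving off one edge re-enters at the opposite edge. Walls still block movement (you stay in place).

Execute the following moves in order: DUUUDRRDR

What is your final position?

Answer: Final position: (row=11, col=10)

Derivation:
Start: (row=0, col=9)
  D (down): (row=0, col=9) -> (row=1, col=9)
  U (up): (row=1, col=9) -> (row=0, col=9)
  U (up): (row=0, col=9) -> (row=11, col=9)
  U (up): (row=11, col=9) -> (row=10, col=9)
  D (down): (row=10, col=9) -> (row=11, col=9)
  R (right): (row=11, col=9) -> (row=11, col=10)
  R (right): blocked, stay at (row=11, col=10)
  D (down): blocked, stay at (row=11, col=10)
  R (right): blocked, stay at (row=11, col=10)
Final: (row=11, col=10)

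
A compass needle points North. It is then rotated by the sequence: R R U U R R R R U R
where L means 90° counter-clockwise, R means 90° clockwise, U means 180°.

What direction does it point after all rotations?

Answer: Final heading: East

Derivation:
Start: North
  R (right (90° clockwise)) -> East
  R (right (90° clockwise)) -> South
  U (U-turn (180°)) -> North
  U (U-turn (180°)) -> South
  R (right (90° clockwise)) -> West
  R (right (90° clockwise)) -> North
  R (right (90° clockwise)) -> East
  R (right (90° clockwise)) -> South
  U (U-turn (180°)) -> North
  R (right (90° clockwise)) -> East
Final: East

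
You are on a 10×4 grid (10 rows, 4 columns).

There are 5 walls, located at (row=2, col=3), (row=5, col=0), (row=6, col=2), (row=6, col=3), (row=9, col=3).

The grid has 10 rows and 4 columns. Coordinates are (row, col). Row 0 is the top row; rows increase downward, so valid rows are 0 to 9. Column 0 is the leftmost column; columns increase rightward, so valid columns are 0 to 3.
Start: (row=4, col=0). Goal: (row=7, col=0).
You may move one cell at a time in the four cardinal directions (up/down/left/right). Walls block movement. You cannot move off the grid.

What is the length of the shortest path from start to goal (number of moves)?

BFS from (row=4, col=0) until reaching (row=7, col=0):
  Distance 0: (row=4, col=0)
  Distance 1: (row=3, col=0), (row=4, col=1)
  Distance 2: (row=2, col=0), (row=3, col=1), (row=4, col=2), (row=5, col=1)
  Distance 3: (row=1, col=0), (row=2, col=1), (row=3, col=2), (row=4, col=3), (row=5, col=2), (row=6, col=1)
  Distance 4: (row=0, col=0), (row=1, col=1), (row=2, col=2), (row=3, col=3), (row=5, col=3), (row=6, col=0), (row=7, col=1)
  Distance 5: (row=0, col=1), (row=1, col=2), (row=7, col=0), (row=7, col=2), (row=8, col=1)  <- goal reached here
One shortest path (5 moves): (row=4, col=0) -> (row=4, col=1) -> (row=5, col=1) -> (row=6, col=1) -> (row=6, col=0) -> (row=7, col=0)

Answer: Shortest path length: 5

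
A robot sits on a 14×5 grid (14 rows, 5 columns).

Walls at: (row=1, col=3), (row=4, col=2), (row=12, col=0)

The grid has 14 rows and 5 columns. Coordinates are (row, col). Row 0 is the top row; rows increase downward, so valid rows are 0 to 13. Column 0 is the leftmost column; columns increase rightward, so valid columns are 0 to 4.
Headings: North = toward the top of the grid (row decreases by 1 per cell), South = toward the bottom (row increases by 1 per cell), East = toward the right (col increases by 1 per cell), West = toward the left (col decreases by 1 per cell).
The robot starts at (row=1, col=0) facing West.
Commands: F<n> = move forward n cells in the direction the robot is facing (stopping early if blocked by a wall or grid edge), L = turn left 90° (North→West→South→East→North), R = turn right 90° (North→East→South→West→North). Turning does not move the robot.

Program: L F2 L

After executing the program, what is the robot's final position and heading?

Start: (row=1, col=0), facing West
  L: turn left, now facing South
  F2: move forward 2, now at (row=3, col=0)
  L: turn left, now facing East
Final: (row=3, col=0), facing East

Answer: Final position: (row=3, col=0), facing East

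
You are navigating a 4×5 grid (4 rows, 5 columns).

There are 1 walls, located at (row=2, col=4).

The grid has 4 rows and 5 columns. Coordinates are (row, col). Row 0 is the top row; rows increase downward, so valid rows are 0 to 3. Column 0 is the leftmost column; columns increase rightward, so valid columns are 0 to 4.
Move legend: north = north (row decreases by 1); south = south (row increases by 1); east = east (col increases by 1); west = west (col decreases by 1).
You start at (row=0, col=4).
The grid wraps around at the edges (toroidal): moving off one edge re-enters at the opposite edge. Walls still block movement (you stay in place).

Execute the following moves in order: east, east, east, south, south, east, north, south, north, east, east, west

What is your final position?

Start: (row=0, col=4)
  east (east): (row=0, col=4) -> (row=0, col=0)
  east (east): (row=0, col=0) -> (row=0, col=1)
  east (east): (row=0, col=1) -> (row=0, col=2)
  south (south): (row=0, col=2) -> (row=1, col=2)
  south (south): (row=1, col=2) -> (row=2, col=2)
  east (east): (row=2, col=2) -> (row=2, col=3)
  north (north): (row=2, col=3) -> (row=1, col=3)
  south (south): (row=1, col=3) -> (row=2, col=3)
  north (north): (row=2, col=3) -> (row=1, col=3)
  east (east): (row=1, col=3) -> (row=1, col=4)
  east (east): (row=1, col=4) -> (row=1, col=0)
  west (west): (row=1, col=0) -> (row=1, col=4)
Final: (row=1, col=4)

Answer: Final position: (row=1, col=4)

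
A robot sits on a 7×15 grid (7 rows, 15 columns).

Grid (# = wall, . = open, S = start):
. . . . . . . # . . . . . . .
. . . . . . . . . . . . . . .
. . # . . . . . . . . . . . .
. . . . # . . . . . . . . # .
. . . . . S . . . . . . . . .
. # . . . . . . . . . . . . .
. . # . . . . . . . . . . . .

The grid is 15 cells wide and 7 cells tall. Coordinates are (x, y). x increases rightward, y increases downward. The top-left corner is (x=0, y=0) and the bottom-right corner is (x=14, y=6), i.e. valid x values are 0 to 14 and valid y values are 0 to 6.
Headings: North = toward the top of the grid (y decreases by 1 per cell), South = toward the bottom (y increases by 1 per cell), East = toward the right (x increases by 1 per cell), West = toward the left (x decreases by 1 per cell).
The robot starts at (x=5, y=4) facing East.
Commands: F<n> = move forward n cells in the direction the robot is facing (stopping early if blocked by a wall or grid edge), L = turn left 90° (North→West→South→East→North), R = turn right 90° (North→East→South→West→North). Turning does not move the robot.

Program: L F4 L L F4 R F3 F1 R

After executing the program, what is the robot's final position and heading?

Start: (x=5, y=4), facing East
  L: turn left, now facing North
  F4: move forward 4, now at (x=5, y=0)
  L: turn left, now facing West
  L: turn left, now facing South
  F4: move forward 4, now at (x=5, y=4)
  R: turn right, now facing West
  F3: move forward 3, now at (x=2, y=4)
  F1: move forward 1, now at (x=1, y=4)
  R: turn right, now facing North
Final: (x=1, y=4), facing North

Answer: Final position: (x=1, y=4), facing North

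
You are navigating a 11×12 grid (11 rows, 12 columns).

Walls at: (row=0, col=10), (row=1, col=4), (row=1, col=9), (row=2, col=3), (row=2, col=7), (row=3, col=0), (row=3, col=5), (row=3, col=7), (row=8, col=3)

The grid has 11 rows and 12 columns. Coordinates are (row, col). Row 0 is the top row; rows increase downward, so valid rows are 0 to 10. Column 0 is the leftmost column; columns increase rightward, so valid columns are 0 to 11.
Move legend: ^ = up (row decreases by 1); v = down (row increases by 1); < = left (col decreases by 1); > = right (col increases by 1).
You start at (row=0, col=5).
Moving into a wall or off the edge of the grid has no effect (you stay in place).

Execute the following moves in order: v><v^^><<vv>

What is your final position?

Start: (row=0, col=5)
  v (down): (row=0, col=5) -> (row=1, col=5)
  > (right): (row=1, col=5) -> (row=1, col=6)
  < (left): (row=1, col=6) -> (row=1, col=5)
  v (down): (row=1, col=5) -> (row=2, col=5)
  ^ (up): (row=2, col=5) -> (row=1, col=5)
  ^ (up): (row=1, col=5) -> (row=0, col=5)
  > (right): (row=0, col=5) -> (row=0, col=6)
  < (left): (row=0, col=6) -> (row=0, col=5)
  < (left): (row=0, col=5) -> (row=0, col=4)
  v (down): blocked, stay at (row=0, col=4)
  v (down): blocked, stay at (row=0, col=4)
  > (right): (row=0, col=4) -> (row=0, col=5)
Final: (row=0, col=5)

Answer: Final position: (row=0, col=5)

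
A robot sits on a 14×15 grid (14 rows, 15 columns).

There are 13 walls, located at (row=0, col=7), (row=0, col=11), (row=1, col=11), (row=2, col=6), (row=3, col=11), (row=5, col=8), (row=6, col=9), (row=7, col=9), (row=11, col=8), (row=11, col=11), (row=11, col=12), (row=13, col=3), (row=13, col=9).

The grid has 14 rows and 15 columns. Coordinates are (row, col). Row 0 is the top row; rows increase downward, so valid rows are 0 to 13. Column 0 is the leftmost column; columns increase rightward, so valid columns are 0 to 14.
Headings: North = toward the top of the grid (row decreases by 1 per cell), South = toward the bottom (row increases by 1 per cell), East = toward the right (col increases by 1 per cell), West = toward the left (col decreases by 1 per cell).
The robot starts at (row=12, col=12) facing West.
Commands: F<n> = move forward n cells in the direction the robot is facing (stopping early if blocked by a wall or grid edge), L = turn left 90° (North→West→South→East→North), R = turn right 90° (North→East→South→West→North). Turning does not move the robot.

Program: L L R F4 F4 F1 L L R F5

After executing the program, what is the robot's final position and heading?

Answer: Final position: (row=13, col=14), facing East

Derivation:
Start: (row=12, col=12), facing West
  L: turn left, now facing South
  L: turn left, now facing East
  R: turn right, now facing South
  F4: move forward 1/4 (blocked), now at (row=13, col=12)
  F4: move forward 0/4 (blocked), now at (row=13, col=12)
  F1: move forward 0/1 (blocked), now at (row=13, col=12)
  L: turn left, now facing East
  L: turn left, now facing North
  R: turn right, now facing East
  F5: move forward 2/5 (blocked), now at (row=13, col=14)
Final: (row=13, col=14), facing East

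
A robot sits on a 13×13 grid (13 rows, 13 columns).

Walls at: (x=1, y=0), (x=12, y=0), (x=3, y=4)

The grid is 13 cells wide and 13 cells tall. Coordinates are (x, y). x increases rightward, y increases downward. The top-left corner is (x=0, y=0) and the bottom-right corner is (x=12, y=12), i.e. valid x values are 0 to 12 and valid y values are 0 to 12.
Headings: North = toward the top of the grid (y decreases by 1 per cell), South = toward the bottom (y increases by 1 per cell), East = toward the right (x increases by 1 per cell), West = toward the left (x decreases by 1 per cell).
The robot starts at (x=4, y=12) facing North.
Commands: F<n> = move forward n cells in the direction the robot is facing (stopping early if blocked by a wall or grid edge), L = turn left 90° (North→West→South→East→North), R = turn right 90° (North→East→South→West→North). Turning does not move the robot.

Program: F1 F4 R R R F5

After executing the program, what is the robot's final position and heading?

Answer: Final position: (x=0, y=7), facing West

Derivation:
Start: (x=4, y=12), facing North
  F1: move forward 1, now at (x=4, y=11)
  F4: move forward 4, now at (x=4, y=7)
  R: turn right, now facing East
  R: turn right, now facing South
  R: turn right, now facing West
  F5: move forward 4/5 (blocked), now at (x=0, y=7)
Final: (x=0, y=7), facing West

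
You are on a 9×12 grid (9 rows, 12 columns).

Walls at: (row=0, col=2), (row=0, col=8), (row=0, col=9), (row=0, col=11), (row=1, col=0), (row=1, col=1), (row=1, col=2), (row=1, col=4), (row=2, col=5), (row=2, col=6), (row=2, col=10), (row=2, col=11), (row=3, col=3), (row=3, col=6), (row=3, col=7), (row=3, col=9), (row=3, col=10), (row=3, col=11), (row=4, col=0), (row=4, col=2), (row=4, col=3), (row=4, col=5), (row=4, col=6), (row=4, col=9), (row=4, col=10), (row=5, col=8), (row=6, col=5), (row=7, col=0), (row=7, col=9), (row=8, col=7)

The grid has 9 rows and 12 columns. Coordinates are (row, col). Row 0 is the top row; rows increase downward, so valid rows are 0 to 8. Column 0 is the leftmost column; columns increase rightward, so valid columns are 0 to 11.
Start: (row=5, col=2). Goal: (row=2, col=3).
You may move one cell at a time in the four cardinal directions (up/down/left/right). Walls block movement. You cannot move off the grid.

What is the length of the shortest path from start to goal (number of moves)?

Answer: Shortest path length: 6

Derivation:
BFS from (row=5, col=2) until reaching (row=2, col=3):
  Distance 0: (row=5, col=2)
  Distance 1: (row=5, col=1), (row=5, col=3), (row=6, col=2)
  Distance 2: (row=4, col=1), (row=5, col=0), (row=5, col=4), (row=6, col=1), (row=6, col=3), (row=7, col=2)
  Distance 3: (row=3, col=1), (row=4, col=4), (row=5, col=5), (row=6, col=0), (row=6, col=4), (row=7, col=1), (row=7, col=3), (row=8, col=2)
  Distance 4: (row=2, col=1), (row=3, col=0), (row=3, col=2), (row=3, col=4), (row=5, col=6), (row=7, col=4), (row=8, col=1), (row=8, col=3)
  Distance 5: (row=2, col=0), (row=2, col=2), (row=2, col=4), (row=3, col=5), (row=5, col=7), (row=6, col=6), (row=7, col=5), (row=8, col=0), (row=8, col=4)
  Distance 6: (row=2, col=3), (row=4, col=7), (row=6, col=7), (row=7, col=6), (row=8, col=5)  <- goal reached here
One shortest path (6 moves): (row=5, col=2) -> (row=5, col=3) -> (row=5, col=4) -> (row=4, col=4) -> (row=3, col=4) -> (row=2, col=4) -> (row=2, col=3)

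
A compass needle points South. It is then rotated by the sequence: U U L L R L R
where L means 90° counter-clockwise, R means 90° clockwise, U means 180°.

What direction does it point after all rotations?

Start: South
  U (U-turn (180°)) -> North
  U (U-turn (180°)) -> South
  L (left (90° counter-clockwise)) -> East
  L (left (90° counter-clockwise)) -> North
  R (right (90° clockwise)) -> East
  L (left (90° counter-clockwise)) -> North
  R (right (90° clockwise)) -> East
Final: East

Answer: Final heading: East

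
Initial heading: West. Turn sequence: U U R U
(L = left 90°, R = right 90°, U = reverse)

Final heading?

Answer: Final heading: South

Derivation:
Start: West
  U (U-turn (180°)) -> East
  U (U-turn (180°)) -> West
  R (right (90° clockwise)) -> North
  U (U-turn (180°)) -> South
Final: South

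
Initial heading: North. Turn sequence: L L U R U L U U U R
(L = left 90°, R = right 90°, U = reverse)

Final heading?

Start: North
  L (left (90° counter-clockwise)) -> West
  L (left (90° counter-clockwise)) -> South
  U (U-turn (180°)) -> North
  R (right (90° clockwise)) -> East
  U (U-turn (180°)) -> West
  L (left (90° counter-clockwise)) -> South
  U (U-turn (180°)) -> North
  U (U-turn (180°)) -> South
  U (U-turn (180°)) -> North
  R (right (90° clockwise)) -> East
Final: East

Answer: Final heading: East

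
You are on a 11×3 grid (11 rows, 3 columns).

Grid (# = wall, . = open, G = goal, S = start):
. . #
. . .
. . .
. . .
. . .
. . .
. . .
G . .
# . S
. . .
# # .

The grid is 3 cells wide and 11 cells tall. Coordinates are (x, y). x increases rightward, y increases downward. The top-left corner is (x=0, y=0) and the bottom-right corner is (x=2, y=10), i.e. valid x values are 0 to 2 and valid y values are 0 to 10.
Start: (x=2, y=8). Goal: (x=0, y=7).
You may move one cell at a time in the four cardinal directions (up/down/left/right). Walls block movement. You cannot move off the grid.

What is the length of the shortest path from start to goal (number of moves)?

Answer: Shortest path length: 3

Derivation:
BFS from (x=2, y=8) until reaching (x=0, y=7):
  Distance 0: (x=2, y=8)
  Distance 1: (x=2, y=7), (x=1, y=8), (x=2, y=9)
  Distance 2: (x=2, y=6), (x=1, y=7), (x=1, y=9), (x=2, y=10)
  Distance 3: (x=2, y=5), (x=1, y=6), (x=0, y=7), (x=0, y=9)  <- goal reached here
One shortest path (3 moves): (x=2, y=8) -> (x=1, y=8) -> (x=1, y=7) -> (x=0, y=7)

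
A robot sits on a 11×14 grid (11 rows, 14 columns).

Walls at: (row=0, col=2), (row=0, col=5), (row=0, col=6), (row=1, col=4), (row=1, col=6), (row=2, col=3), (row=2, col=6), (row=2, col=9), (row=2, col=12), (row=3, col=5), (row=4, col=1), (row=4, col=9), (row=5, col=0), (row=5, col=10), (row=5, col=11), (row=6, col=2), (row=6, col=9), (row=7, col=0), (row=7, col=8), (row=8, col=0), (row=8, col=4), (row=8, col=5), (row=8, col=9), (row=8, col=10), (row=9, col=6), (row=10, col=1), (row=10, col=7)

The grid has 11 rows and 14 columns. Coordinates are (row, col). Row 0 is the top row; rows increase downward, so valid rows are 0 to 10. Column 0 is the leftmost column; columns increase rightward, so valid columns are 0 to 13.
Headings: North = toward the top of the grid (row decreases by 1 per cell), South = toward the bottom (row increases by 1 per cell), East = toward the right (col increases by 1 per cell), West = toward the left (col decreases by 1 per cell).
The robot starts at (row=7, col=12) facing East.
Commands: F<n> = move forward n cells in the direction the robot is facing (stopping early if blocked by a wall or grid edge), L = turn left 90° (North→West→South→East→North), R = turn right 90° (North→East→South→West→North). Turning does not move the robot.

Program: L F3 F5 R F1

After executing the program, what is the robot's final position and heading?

Start: (row=7, col=12), facing East
  L: turn left, now facing North
  F3: move forward 3, now at (row=4, col=12)
  F5: move forward 1/5 (blocked), now at (row=3, col=12)
  R: turn right, now facing East
  F1: move forward 1, now at (row=3, col=13)
Final: (row=3, col=13), facing East

Answer: Final position: (row=3, col=13), facing East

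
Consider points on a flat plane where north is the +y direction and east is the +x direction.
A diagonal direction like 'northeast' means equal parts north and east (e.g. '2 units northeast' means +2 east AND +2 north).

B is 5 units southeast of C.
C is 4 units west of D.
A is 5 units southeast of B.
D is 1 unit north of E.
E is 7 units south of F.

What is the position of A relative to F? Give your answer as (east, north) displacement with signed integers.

Place F at the origin (east=0, north=0).
  E is 7 units south of F: delta (east=+0, north=-7); E at (east=0, north=-7).
  D is 1 unit north of E: delta (east=+0, north=+1); D at (east=0, north=-6).
  C is 4 units west of D: delta (east=-4, north=+0); C at (east=-4, north=-6).
  B is 5 units southeast of C: delta (east=+5, north=-5); B at (east=1, north=-11).
  A is 5 units southeast of B: delta (east=+5, north=-5); A at (east=6, north=-16).
Therefore A relative to F: (east=6, north=-16).

Answer: A is at (east=6, north=-16) relative to F.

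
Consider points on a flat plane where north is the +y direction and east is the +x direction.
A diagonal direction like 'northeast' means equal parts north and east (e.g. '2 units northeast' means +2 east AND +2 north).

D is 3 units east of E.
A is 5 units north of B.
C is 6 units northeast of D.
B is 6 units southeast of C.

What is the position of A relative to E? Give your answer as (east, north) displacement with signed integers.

Answer: A is at (east=15, north=5) relative to E.

Derivation:
Place E at the origin (east=0, north=0).
  D is 3 units east of E: delta (east=+3, north=+0); D at (east=3, north=0).
  C is 6 units northeast of D: delta (east=+6, north=+6); C at (east=9, north=6).
  B is 6 units southeast of C: delta (east=+6, north=-6); B at (east=15, north=0).
  A is 5 units north of B: delta (east=+0, north=+5); A at (east=15, north=5).
Therefore A relative to E: (east=15, north=5).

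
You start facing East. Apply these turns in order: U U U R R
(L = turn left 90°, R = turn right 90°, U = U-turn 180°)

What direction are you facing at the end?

Start: East
  U (U-turn (180°)) -> West
  U (U-turn (180°)) -> East
  U (U-turn (180°)) -> West
  R (right (90° clockwise)) -> North
  R (right (90° clockwise)) -> East
Final: East

Answer: Final heading: East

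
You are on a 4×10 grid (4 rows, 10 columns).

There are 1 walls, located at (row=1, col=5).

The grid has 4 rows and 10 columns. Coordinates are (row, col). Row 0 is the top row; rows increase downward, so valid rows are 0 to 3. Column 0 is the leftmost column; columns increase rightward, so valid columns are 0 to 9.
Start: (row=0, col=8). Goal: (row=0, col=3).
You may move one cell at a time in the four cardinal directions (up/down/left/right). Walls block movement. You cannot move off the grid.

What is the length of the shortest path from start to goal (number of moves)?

Answer: Shortest path length: 5

Derivation:
BFS from (row=0, col=8) until reaching (row=0, col=3):
  Distance 0: (row=0, col=8)
  Distance 1: (row=0, col=7), (row=0, col=9), (row=1, col=8)
  Distance 2: (row=0, col=6), (row=1, col=7), (row=1, col=9), (row=2, col=8)
  Distance 3: (row=0, col=5), (row=1, col=6), (row=2, col=7), (row=2, col=9), (row=3, col=8)
  Distance 4: (row=0, col=4), (row=2, col=6), (row=3, col=7), (row=3, col=9)
  Distance 5: (row=0, col=3), (row=1, col=4), (row=2, col=5), (row=3, col=6)  <- goal reached here
One shortest path (5 moves): (row=0, col=8) -> (row=0, col=7) -> (row=0, col=6) -> (row=0, col=5) -> (row=0, col=4) -> (row=0, col=3)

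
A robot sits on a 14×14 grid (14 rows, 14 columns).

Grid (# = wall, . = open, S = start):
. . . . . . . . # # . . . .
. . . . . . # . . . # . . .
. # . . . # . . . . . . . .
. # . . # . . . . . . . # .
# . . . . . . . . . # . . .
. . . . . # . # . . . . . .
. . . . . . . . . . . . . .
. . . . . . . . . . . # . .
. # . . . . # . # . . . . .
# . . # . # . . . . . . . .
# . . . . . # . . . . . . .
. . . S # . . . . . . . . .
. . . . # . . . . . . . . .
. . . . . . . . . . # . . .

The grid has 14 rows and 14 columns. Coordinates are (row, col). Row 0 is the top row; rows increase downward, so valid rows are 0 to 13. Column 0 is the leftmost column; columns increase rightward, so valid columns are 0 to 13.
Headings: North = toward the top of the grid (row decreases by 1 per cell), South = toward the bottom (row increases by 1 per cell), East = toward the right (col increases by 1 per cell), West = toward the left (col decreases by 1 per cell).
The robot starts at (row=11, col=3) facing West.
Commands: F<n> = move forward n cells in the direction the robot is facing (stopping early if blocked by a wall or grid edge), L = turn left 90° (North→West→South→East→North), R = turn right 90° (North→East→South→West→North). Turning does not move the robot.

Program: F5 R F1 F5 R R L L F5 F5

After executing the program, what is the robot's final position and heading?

Start: (row=11, col=3), facing West
  F5: move forward 3/5 (blocked), now at (row=11, col=0)
  R: turn right, now facing North
  F1: move forward 0/1 (blocked), now at (row=11, col=0)
  F5: move forward 0/5 (blocked), now at (row=11, col=0)
  R: turn right, now facing East
  R: turn right, now facing South
  L: turn left, now facing East
  L: turn left, now facing North
  F5: move forward 0/5 (blocked), now at (row=11, col=0)
  F5: move forward 0/5 (blocked), now at (row=11, col=0)
Final: (row=11, col=0), facing North

Answer: Final position: (row=11, col=0), facing North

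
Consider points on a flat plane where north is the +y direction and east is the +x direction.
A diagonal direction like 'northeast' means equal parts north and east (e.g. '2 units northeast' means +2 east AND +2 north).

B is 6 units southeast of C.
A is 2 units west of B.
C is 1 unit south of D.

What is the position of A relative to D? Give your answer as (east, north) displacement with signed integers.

Place D at the origin (east=0, north=0).
  C is 1 unit south of D: delta (east=+0, north=-1); C at (east=0, north=-1).
  B is 6 units southeast of C: delta (east=+6, north=-6); B at (east=6, north=-7).
  A is 2 units west of B: delta (east=-2, north=+0); A at (east=4, north=-7).
Therefore A relative to D: (east=4, north=-7).

Answer: A is at (east=4, north=-7) relative to D.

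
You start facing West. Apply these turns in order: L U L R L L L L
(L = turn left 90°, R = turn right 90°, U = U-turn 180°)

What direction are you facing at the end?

Answer: Final heading: North

Derivation:
Start: West
  L (left (90° counter-clockwise)) -> South
  U (U-turn (180°)) -> North
  L (left (90° counter-clockwise)) -> West
  R (right (90° clockwise)) -> North
  L (left (90° counter-clockwise)) -> West
  L (left (90° counter-clockwise)) -> South
  L (left (90° counter-clockwise)) -> East
  L (left (90° counter-clockwise)) -> North
Final: North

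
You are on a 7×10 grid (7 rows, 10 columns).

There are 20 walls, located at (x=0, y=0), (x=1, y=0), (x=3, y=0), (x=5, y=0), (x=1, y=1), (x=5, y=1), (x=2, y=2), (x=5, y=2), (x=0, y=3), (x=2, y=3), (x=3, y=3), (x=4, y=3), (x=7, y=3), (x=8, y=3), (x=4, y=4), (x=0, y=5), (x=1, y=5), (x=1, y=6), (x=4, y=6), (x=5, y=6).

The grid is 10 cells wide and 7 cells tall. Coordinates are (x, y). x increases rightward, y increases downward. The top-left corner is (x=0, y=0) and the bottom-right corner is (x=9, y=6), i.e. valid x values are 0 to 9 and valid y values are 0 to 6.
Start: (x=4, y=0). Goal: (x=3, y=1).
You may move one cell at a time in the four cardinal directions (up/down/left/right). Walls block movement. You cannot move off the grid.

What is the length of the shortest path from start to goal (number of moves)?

Answer: Shortest path length: 2

Derivation:
BFS from (x=4, y=0) until reaching (x=3, y=1):
  Distance 0: (x=4, y=0)
  Distance 1: (x=4, y=1)
  Distance 2: (x=3, y=1), (x=4, y=2)  <- goal reached here
One shortest path (2 moves): (x=4, y=0) -> (x=4, y=1) -> (x=3, y=1)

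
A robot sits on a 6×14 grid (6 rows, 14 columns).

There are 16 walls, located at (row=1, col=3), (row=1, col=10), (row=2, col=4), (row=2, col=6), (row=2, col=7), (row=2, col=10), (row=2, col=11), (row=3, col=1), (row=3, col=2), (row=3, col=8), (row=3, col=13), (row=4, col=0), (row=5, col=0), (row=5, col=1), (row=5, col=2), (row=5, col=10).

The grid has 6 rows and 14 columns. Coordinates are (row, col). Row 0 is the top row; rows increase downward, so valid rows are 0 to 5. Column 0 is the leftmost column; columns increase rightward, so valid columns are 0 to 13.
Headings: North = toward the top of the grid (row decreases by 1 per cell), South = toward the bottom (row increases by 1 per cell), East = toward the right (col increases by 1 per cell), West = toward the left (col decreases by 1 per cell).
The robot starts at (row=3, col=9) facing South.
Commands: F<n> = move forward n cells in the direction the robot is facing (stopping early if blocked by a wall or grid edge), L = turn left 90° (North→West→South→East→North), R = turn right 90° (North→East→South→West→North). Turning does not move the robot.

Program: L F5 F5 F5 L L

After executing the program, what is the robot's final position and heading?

Start: (row=3, col=9), facing South
  L: turn left, now facing East
  F5: move forward 3/5 (blocked), now at (row=3, col=12)
  F5: move forward 0/5 (blocked), now at (row=3, col=12)
  F5: move forward 0/5 (blocked), now at (row=3, col=12)
  L: turn left, now facing North
  L: turn left, now facing West
Final: (row=3, col=12), facing West

Answer: Final position: (row=3, col=12), facing West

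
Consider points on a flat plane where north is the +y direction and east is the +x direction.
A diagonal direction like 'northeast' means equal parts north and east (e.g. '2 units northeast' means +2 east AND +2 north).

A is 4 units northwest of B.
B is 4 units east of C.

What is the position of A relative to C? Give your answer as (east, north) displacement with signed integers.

Place C at the origin (east=0, north=0).
  B is 4 units east of C: delta (east=+4, north=+0); B at (east=4, north=0).
  A is 4 units northwest of B: delta (east=-4, north=+4); A at (east=0, north=4).
Therefore A relative to C: (east=0, north=4).

Answer: A is at (east=0, north=4) relative to C.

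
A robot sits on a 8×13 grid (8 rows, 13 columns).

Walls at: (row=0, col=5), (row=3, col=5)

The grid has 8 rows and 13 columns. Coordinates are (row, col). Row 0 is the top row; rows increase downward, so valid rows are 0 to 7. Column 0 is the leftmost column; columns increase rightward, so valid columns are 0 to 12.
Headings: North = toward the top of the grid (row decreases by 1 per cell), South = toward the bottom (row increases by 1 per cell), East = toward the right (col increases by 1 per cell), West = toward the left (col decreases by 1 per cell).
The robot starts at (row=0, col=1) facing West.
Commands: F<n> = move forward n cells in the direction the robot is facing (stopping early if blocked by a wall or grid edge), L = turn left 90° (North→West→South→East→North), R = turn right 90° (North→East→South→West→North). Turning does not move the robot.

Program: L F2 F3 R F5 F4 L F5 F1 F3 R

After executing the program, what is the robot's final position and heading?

Answer: Final position: (row=7, col=0), facing West

Derivation:
Start: (row=0, col=1), facing West
  L: turn left, now facing South
  F2: move forward 2, now at (row=2, col=1)
  F3: move forward 3, now at (row=5, col=1)
  R: turn right, now facing West
  F5: move forward 1/5 (blocked), now at (row=5, col=0)
  F4: move forward 0/4 (blocked), now at (row=5, col=0)
  L: turn left, now facing South
  F5: move forward 2/5 (blocked), now at (row=7, col=0)
  F1: move forward 0/1 (blocked), now at (row=7, col=0)
  F3: move forward 0/3 (blocked), now at (row=7, col=0)
  R: turn right, now facing West
Final: (row=7, col=0), facing West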